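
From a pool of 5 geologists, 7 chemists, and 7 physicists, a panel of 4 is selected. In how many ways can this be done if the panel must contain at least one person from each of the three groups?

Total 4-person selections from all 19: C(19,4) = 3876.
Subtract selections that omit an entire group: no geologists → C(14,4) = 1001; no chemists → C(12,4) = 495; no physicists → C(12,4) = 495.
Add back selections omitting two groups (i.e. drawn from a single group): C(5,4) + C(7,4) + C(7,4) = 75.
By inclusion–exclusion: 3876 − 1991 + 75 = 1960.

1960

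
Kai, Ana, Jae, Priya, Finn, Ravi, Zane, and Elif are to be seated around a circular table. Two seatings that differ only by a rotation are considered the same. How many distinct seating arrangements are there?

Fix one person's seat to break rotational symmetry; the remaining 7 people can be arranged in (7)! = 5040 ways.

5040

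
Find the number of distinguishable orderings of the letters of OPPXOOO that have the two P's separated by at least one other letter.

75

There are 7!/(4!·2!) = 105 arrangements of OPPXOOO in total.
Arrangements with the P's together: treat PP as one letter, giving (6)!/(4!) = 30.
Subtracting, 105 − 30 = 75 arrangements keep the P's apart.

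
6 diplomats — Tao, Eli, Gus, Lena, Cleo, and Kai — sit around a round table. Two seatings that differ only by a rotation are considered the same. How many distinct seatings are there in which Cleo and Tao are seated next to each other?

Glue Cleo and Tao into a block (2 internal orders). Seating 5 units around a circle gives (4)! arrangements.
So 2 × (4)! = 2 × 24 = 48.

48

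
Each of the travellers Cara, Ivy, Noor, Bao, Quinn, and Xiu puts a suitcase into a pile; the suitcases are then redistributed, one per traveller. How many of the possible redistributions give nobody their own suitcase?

Count assignments avoiding every fixed point. For any j of the 6 travellers fixed to their own suitcase, the other 6−j can be arranged in (6−j)! ways.
By inclusion–exclusion this is Σ_{j=0}^{6} (−1)^j C(6,j)·(6−j)!.
Computing: 720 − 720 + 360 − 120 + 30 − 6 + 1 = 265.

265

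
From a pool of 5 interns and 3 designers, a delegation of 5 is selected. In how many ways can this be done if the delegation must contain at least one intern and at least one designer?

55

Unrestricted: C(8,5) = 56 ways to pick any 5 of the 8.
Subtract selections that omit an entire group: no interns → C(3,5) = 0; no designers → C(5,5) = 1.
Both groups omitted at once is impossible, so 56 − 1 = 55.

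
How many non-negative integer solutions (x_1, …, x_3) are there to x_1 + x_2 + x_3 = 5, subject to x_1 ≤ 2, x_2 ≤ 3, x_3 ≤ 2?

Ignoring the caps, the number of non-negative solutions to x_1+…+x_3 = 5 is C(7,2) = 21.
Subtract solutions that violate a single cap (substitute x_i' = x_i − (cap_i+1)): x_1 ≥ 3 gives C(4,2) = 6; x_2 ≥ 4 gives C(3,2) = 3; x_3 ≥ 3 gives C(4,2) = 6. Together 15.
No two caps can be exceeded simultaneously, so the pair terms are all 0.
By inclusion–exclusion the count is 21 − 15 + 0 = 6.

6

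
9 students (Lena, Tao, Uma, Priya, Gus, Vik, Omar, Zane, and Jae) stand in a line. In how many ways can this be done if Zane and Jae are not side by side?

282240

Of the 9! = 362880 arrangements, those with Zane and Jae adjacent number 2 × 8! = 80640 (treat the pair as a block with 2 internal orders).
So 362880 − 80640 = 282240 arrangements keep them apart.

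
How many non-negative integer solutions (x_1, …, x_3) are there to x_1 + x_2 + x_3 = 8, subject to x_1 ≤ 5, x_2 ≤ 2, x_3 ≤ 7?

17

By stars and bars, unrestricted non-negative solutions to x_1+…+x_3 = 8 number C(8+2,2) = 45.
Subtract solutions that violate a single cap (substitute x_i' = x_i − (cap_i+1)): x_1 ≥ 6 gives C(4,2) = 6; x_2 ≥ 3 gives C(7,2) = 21; x_3 ≥ 8 gives C(2,2) = 1. Together 28.
No two caps can be exceeded simultaneously, so the pair terms are all 0.
By inclusion–exclusion the count is 45 − 28 + 0 = 17.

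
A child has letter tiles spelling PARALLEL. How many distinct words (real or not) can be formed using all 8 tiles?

Letter multiplicities in PARALLEL: A×2, E×1, L×3, P×1, R×1.
Dividing 8! = 40320 by 3!·2! = 12 for the repeated letters gives 3360.

3360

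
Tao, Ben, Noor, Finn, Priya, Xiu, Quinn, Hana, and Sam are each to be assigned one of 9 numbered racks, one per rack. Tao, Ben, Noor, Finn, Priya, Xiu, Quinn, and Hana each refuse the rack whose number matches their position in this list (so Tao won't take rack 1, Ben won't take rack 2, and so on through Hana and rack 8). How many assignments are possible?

Let Aᵢ (for 1 ≤ i ≤ 8) be the placements that put person i in their forbidden rack. Any j of these fix j positions, leaving (9−j)! ways to fill the rest, and there are C(8,j) ways to pick which j.
By inclusion–exclusion, the number of valid placements is Σ_{j=0}^{8} (−1)^j C(8,j)·(9−j)!.
Computing: 362880 − 322560 + 141120 − 40320 + 8400 − 1344 + 168 − 16 + 1 = 148329.

148329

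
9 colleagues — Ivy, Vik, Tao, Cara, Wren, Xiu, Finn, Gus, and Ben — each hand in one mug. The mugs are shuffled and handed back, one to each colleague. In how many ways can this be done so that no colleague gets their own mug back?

133496

Let Aᵢ be the assignments in which colleague i gets their own mug. We want the size of the complement of A₁∪…∪A_9.
By inclusion–exclusion this is Σ_{j=0}^{9} (−1)^j C(9,j)·(9−j)!.
Computing: 362880 − 362880 + 181440 − 60480 + 15120 − 3024 + 504 − 72 + 9 − 1 = 133496.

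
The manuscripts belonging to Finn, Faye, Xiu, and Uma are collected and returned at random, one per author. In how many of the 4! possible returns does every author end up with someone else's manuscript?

9

This is the derangement count D_4: permutations of 4 items with no fixed point.
By inclusion–exclusion this is Σ_{j=0}^{4} (−1)^j C(4,j)·(4−j)!.
Computing: 24 − 24 + 12 − 4 + 1 = 9.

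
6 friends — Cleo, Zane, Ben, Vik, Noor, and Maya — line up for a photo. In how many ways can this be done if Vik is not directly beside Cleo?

480

Of the 6! = 720 arrangements, those with Vik and Cleo adjacent number 2 × 5! = 240 (treat the pair as a block with 2 internal orders).
So 720 − 240 = 480 arrangements keep them apart.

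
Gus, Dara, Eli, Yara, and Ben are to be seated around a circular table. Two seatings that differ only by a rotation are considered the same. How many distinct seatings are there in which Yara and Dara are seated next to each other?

12

Glue Yara and Dara into a block (2 internal orders). Seating 4 units around a circle gives (3)! arrangements.
So 2 × (3)! = 2 × 6 = 12.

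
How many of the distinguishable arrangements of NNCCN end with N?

With the last slot taken by N, it remains to arrange the other 4 letters (NCCN).
Those 4 letters have C appearing twice and N appearing twice, giving (4)!/(2!·2!) = 6.

6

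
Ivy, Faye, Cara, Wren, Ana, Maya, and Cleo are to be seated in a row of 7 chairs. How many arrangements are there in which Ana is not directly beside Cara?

Of the 7! = 5040 arrangements, those with Ana and Cara adjacent number 2 × 6! = 1440 (treat the pair as a block with 2 internal orders).
Complementary counting: 5040 − 1440 = 3600.

3600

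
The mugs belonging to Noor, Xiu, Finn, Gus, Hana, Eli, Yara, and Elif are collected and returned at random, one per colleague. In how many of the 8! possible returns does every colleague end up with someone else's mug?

This is the derangement count D_8: permutations of 8 items with no fixed point.
By inclusion–exclusion this is Σ_{j=0}^{8} (−1)^j C(8,j)·(8−j)!.
Computing: 40320 − 40320 + 20160 − 6720 + 1680 − 336 + 56 − 8 + 1 = 14833.

14833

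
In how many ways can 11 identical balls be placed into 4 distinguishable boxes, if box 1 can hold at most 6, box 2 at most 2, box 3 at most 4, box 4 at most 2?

Without the upper bounds there are C(14,3) = 364 ways to split 11 among 4 boxes.
Subtract solutions that violate a single cap (substitute x_i' = x_i − (cap_i+1)): x_1 ≥ 7 gives C(7,3) = 35; x_2 ≥ 3 gives C(11,3) = 165; x_3 ≥ 5 gives C(9,3) = 84; x_4 ≥ 3 gives C(11,3) = 165. Together 449.
Add back pairs where two caps are both exceeded: 4 + 0 + 4 + 20 + 56 + 20 = 104.
Subtract triples: 0 + 0 + 0 + 1 = 1.
By inclusion–exclusion the count is 364 − 449 + 104 − 1 = 18.

18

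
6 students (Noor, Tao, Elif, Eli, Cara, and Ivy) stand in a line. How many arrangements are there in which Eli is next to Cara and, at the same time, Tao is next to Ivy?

Treat {Eli,Cara} as one block (2 orders) and {Tao,Ivy} as another (2 orders).
That leaves 4 units to arrange: 2 × 2 × 4! = 4 × 24 = 96.

96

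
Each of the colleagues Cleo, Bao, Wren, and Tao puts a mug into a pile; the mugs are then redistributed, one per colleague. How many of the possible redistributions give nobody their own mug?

9

Let Aᵢ be the assignments in which colleague i gets their own mug. We want the size of the complement of A₁∪…∪A_4.
By inclusion–exclusion this is Σ_{j=0}^{4} (−1)^j C(4,j)·(4−j)!.
Computing: 24 − 24 + 12 − 4 + 1 = 9.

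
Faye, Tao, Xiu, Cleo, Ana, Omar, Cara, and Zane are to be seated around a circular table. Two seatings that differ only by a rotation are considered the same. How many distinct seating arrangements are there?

5040

Seat Faye anywhere (absorbing the rotational symmetry), then permute the other 7: (7)! = 5040.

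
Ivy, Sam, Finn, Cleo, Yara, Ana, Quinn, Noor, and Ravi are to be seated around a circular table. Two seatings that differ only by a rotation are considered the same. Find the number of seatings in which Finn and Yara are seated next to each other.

Glue Finn and Yara into a block (2 internal orders). Seating 8 units around a circle gives (7)! arrangements.
So 2 × (7)! = 2 × 5040 = 10080.

10080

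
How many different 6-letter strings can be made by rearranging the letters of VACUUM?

VACUUM has 6 letters with U appearing twice.
The number of distinct arrangements is 6!/(2!) = 720/2 = 360.

360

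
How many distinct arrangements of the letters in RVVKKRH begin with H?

Fix H in the first position and arrange the remaining 6 letters.
Those 6 letters have K appearing twice, R appearing twice, and V appearing twice, giving (6)!/(2!·2!·2!) = 90.

90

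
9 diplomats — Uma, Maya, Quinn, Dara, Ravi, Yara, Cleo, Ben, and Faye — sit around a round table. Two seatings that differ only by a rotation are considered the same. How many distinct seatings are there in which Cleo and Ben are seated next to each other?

10080

Glue Cleo and Ben into a block (2 internal orders). Seating 8 units around a circle gives (7)! arrangements.
So 2 × (7)! = 2 × 5040 = 10080.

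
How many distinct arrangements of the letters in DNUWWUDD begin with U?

With the first slot taken by U, it remains to arrange the other 7 letters (DNWWUDD).
Those 7 letters have D appearing 3 times and W appearing twice, giving (7)!/(3!·2!) = 420.

420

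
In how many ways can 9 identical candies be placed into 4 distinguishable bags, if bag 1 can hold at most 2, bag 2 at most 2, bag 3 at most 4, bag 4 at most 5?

Without the upper bounds there are C(12,3) = 220 ways to split 9 among 4 bags.
Subtract solutions that violate a single cap (substitute x_i' = x_i − (cap_i+1)): x_1 ≥ 3 gives C(9,3) = 84; x_2 ≥ 3 gives C(9,3) = 84; x_3 ≥ 5 gives C(7,3) = 35; x_4 ≥ 6 gives C(6,3) = 20. Together 223.
Add back pairs where two caps are both exceeded: 20 + 4 + 1 + 4 + 1 + 0 = 30.
By inclusion–exclusion the count is 220 − 223 + 30 = 27.

27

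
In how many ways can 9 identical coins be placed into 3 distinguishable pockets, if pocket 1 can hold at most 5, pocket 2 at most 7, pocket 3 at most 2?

15

By stars and bars, unrestricted non-negative solutions to x_1+…+x_3 = 9 number C(9+2,2) = 55.
Subtract solutions that violate a single cap (substitute x_i' = x_i − (cap_i+1)): x_1 ≥ 6 gives C(5,2) = 10; x_2 ≥ 8 gives C(3,2) = 3; x_3 ≥ 3 gives C(8,2) = 28. Together 41.
Add back pairs where two caps are both exceeded: 0 + 1 + 0 = 1.
By inclusion–exclusion the count is 55 − 41 + 1 = 15.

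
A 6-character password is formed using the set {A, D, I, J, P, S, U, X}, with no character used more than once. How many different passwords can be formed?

20160

With no repetition, fill the 6 characters in order: 8 choices, then 7, down to 3.
8 × 7 × 6 × 5 × 4 × 3 = 20160.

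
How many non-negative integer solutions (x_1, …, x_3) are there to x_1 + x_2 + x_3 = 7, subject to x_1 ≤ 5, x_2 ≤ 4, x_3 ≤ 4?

21

Without the upper bounds there are C(9,2) = 36 ways to split 7 among 3 variables.
Subtract solutions that violate a single cap (substitute x_i' = x_i − (cap_i+1)): x_1 ≥ 6 gives C(3,2) = 3; x_2 ≥ 5 gives C(4,2) = 6; x_3 ≥ 5 gives C(4,2) = 6. Together 15.
No two caps can be exceeded simultaneously, so the pair terms are all 0.
By inclusion–exclusion the count is 36 − 15 + 0 = 21.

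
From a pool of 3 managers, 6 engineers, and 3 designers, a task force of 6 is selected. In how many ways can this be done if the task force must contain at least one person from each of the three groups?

756

Total 6-person selections from all 12: C(12,6) = 924.
Selections missing a whole group: no managers → C(9,6) = 84; no engineers → C(6,6) = 1; no designers → C(9,6) = 84.
Add back selections omitting two groups (i.e. drawn from a single group): C(3,6) + C(6,6) + C(3,6) = 1.
By inclusion–exclusion: 924 − 169 + 1 = 756.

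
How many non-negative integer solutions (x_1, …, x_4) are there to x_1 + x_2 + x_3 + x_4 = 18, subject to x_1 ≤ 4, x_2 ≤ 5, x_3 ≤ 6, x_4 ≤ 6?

20

By stars and bars, unrestricted non-negative solutions to x_1+…+x_4 = 18 number C(18+3,3) = 1330.
Subtract solutions that violate a single cap (substitute x_i' = x_i − (cap_i+1)): x_1 ≥ 5 gives C(16,3) = 560; x_2 ≥ 6 gives C(15,3) = 455; x_3 ≥ 7 gives C(14,3) = 364; x_4 ≥ 7 gives C(14,3) = 364. Together 1743.
Add back pairs where two caps are both exceeded: 120 + 84 + 84 + 56 + 56 + 35 = 435.
Subtract triples: 1 + 1 + 0 + 0 = 2.
By inclusion–exclusion the count is 1330 − 1743 + 435 − 2 = 20.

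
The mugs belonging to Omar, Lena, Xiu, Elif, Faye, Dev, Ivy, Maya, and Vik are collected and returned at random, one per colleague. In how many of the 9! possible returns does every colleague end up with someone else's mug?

This is the derangement count D_9: permutations of 9 items with no fixed point.
By inclusion–exclusion this is Σ_{j=0}^{9} (−1)^j C(9,j)·(9−j)!.
Computing: 362880 − 362880 + 181440 − 60480 + 15120 − 3024 + 504 − 72 + 9 − 1 = 133496.

133496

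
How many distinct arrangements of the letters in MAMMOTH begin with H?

With the first slot taken by H, it remains to arrange the other 6 letters (MAMMOT).
Those 6 letters have M appearing 3 times, giving (6)!/(3!) = 120.

120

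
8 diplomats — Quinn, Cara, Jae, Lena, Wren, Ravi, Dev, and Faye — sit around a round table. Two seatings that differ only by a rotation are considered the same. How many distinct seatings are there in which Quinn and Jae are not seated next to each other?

3600

Without the restriction there are (7)! = 5040 seatings.
Seatings with Quinn beside Jae: treat them as a block with 2 internal orders, giving 2 × (6)! = 1440.
Subtracting, 5040 − 1440 = 3600.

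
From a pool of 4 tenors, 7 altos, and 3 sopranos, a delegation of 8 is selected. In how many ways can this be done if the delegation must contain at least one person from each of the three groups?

2793

Total 8-person selections from all 14: C(14,8) = 3003.
Subtract selections that omit an entire group: no tenors → C(10,8) = 45; no altos → C(7,8) = 0; no sopranos → C(11,8) = 165.
Add back selections omitting two groups (i.e. drawn from a single group): C(4,8) + C(7,8) + C(3,8) = 0.
By inclusion–exclusion: 3003 − 210 + 0 = 2793.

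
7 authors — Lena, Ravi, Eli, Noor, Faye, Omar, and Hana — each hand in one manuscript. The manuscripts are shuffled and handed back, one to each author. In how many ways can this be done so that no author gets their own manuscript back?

Count assignments avoiding every fixed point. For any j of the 7 authors fixed to their own manuscript, the other 7−j can be arranged in (7−j)! ways.
By inclusion–exclusion this is Σ_{j=0}^{7} (−1)^j C(7,j)·(7−j)!.
Computing: 5040 − 5040 + 2520 − 840 + 210 − 42 + 7 − 1 = 1854.

1854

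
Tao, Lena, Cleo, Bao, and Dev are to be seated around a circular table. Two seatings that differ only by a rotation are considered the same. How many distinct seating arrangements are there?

24

Fix one person's seat to break rotational symmetry; the remaining 4 people can be arranged in (4)! = 24 ways.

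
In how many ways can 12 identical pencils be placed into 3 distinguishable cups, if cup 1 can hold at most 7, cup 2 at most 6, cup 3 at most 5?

27

By stars and bars, unrestricted non-negative solutions to x_1+…+x_3 = 12 number C(12+2,2) = 91.
Subtract solutions that violate a single cap (substitute x_i' = x_i − (cap_i+1)): x_1 ≥ 8 gives C(6,2) = 15; x_2 ≥ 7 gives C(7,2) = 21; x_3 ≥ 6 gives C(8,2) = 28. Together 64.
No two caps can be exceeded simultaneously, so the pair terms are all 0.
By inclusion–exclusion the count is 91 − 64 + 0 = 27.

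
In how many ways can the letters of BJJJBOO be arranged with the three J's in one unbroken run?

Treat the 3 copies of J as a single block. The multiset to arrange is then {JJJ, B, B, O, O}, 5 items in all.
That gives (5)!/(2!·2!) = 30 arrangements.

30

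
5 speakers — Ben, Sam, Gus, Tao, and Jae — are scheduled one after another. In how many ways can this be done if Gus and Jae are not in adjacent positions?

72

Of the 5! = 120 arrangements, those with Gus and Jae adjacent number 2 × 4! = 48 (treat the pair as a block with 2 internal orders).
Complementary counting: 120 − 48 = 72.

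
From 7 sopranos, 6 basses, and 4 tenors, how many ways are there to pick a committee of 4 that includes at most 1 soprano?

1050

Split by how many sopranos are chosen (0 through 1).
Sum: C(7,0)·C(10,4) + C(7,1)·C(10,3) = 210 + 840 = 1050.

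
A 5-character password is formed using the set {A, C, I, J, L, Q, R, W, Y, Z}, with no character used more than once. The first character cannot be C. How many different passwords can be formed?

The first character has 10−1 = 9 choices (anything except C).
The remaining 4 characters are filled from the other 9 symbols without repetition: 9 × 8 × 7 × 6 = 3024.
Total: 9 × 3024 = 27216.

27216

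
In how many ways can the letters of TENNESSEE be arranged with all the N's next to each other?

840

Treat the 2 copies of N as a single block. The multiset to arrange is then {NN, E, E, E, E, S, S, T}, 8 items in all.
That gives (8)!/(4!·2!) = 840 arrangements.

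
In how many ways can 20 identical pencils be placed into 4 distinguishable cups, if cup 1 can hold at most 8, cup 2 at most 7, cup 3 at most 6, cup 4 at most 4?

Ignoring the caps, the number of non-negative solutions to x_1+…+x_4 = 20 is C(23,3) = 1771.
Subtract solutions that violate a single cap (substitute x_i' = x_i − (cap_i+1)): x_1 ≥ 9 gives C(14,3) = 364; x_2 ≥ 8 gives C(15,3) = 455; x_3 ≥ 7 gives C(16,3) = 560; x_4 ≥ 5 gives C(18,3) = 816. Together 2195.
Add back pairs where two caps are both exceeded: 20 + 35 + 84 + 56 + 120 + 165 = 480.
Subtract triples: 0 + 0 + 0 + 1 = 1.
By inclusion–exclusion the count is 1771 − 2195 + 480 − 1 = 55.

55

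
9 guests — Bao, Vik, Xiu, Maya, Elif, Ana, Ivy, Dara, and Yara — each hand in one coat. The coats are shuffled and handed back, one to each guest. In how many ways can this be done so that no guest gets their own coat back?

133496

Let Aᵢ be the assignments in which guest i gets their own coat. We want the size of the complement of A₁∪…∪A_9.
By inclusion–exclusion this is Σ_{j=0}^{9} (−1)^j C(9,j)·(9−j)!.
Computing: 362880 − 362880 + 181440 − 60480 + 15120 − 3024 + 504 − 72 + 9 − 1 = 133496.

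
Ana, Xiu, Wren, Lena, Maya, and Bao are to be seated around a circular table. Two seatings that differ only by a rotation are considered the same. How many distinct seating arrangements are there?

Seat Ana anywhere (absorbing the rotational symmetry), then permute the other 5: (5)! = 120.

120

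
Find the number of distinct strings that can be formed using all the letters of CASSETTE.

5040

CASSETTE has 8 letters with E appearing twice, S appearing twice, and T appearing twice.
The number of distinct arrangements is 8!/(2!·2!·2!) = 40320/8 = 5040.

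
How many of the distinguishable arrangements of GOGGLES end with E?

120

With the last slot taken by E, it remains to arrange the other 6 letters (GOGGLS).
Those 6 letters have G appearing 3 times, giving (6)!/(3!) = 120.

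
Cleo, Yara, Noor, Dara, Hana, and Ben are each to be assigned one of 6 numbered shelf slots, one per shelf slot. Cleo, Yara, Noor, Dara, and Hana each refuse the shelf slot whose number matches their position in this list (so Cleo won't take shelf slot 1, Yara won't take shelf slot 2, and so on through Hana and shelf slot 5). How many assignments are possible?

Let Aᵢ (for 1 ≤ i ≤ 5) be the placements that put person i in their forbidden shelf slot. Any j of these fix j positions, leaving (6−j)! ways to fill the rest, and there are C(5,j) ways to pick which j.
By inclusion–exclusion, the number of valid placements is Σ_{j=0}^{5} (−1)^j C(5,j)·(6−j)!.
Computing: 720 − 600 + 240 − 60 + 10 − 1 = 309.

309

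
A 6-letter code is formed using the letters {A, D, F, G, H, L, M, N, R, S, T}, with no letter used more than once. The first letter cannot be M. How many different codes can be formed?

The first letter has 11−1 = 10 choices (anything except M).
The remaining 5 letters are filled from the other 10 symbols without repetition: 10 × 9 × 8 × 7 × 6 = 30240.
Total: 10 × 30240 = 302400.

302400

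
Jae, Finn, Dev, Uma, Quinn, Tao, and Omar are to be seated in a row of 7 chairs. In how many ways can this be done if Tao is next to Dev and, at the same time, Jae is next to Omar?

480

Treat {Tao,Dev} as one block (2 orders) and {Jae,Omar} as another (2 orders).
That leaves 5 units to arrange: 2 × 2 × 5! = 4 × 120 = 480.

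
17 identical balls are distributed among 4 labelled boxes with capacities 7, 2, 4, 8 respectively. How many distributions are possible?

31

Without the upper bounds there are C(20,3) = 1140 ways to split 17 among 4 boxes.
Subtract solutions that violate a single cap (substitute x_i' = x_i − (cap_i+1)): x_1 ≥ 8 gives C(12,3) = 220; x_2 ≥ 3 gives C(17,3) = 680; x_3 ≥ 5 gives C(15,3) = 455; x_4 ≥ 9 gives C(11,3) = 165. Together 1520.
Add back pairs where two caps are both exceeded: 84 + 35 + 1 + 220 + 56 + 20 = 416.
Subtract triples: 4 + 0 + 0 + 1 = 5.
By inclusion–exclusion the count is 1140 − 1520 + 416 − 5 = 31.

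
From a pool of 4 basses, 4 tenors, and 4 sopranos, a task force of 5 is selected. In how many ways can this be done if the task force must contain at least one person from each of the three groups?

624

Total 5-person selections from all 12: C(12,5) = 792.
Selections missing a whole group: no basses → C(8,5) = 56; no tenors → C(8,5) = 56; no sopranos → C(8,5) = 56.
Add back selections omitting two groups (i.e. drawn from a single group): C(4,5) + C(4,5) + C(4,5) = 0.
By inclusion–exclusion: 792 − 168 + 0 = 624.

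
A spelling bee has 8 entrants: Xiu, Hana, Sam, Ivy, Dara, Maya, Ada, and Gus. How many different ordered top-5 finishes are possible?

6720

There are 8 choices for 1st place, 7 for 2nd, and so on down to 4 for position 5.
That gives 8 × 7 × 6 × 5 × 4 = 6720.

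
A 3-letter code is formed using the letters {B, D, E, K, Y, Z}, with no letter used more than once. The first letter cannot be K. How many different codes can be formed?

100

The first letter has 6−1 = 5 choices (anything except K).
The remaining 2 letters are filled from the other 5 symbols without repetition: 5 × 4 = 20.
Total: 5 × 20 = 100.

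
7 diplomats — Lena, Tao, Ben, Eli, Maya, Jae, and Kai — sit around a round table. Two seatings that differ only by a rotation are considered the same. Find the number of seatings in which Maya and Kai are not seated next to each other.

All circular seatings of 7 people number (6)! = 720.
Seatings with Maya beside Kai: treat them as a block with 2 internal orders, giving 2 × (5)! = 240.
Subtracting, 720 − 240 = 480.

480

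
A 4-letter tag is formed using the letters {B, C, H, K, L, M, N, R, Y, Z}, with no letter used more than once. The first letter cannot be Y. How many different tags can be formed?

The first letter has 10−1 = 9 choices (anything except Y).
The remaining 3 letters are filled from the other 9 symbols without repetition: 9 × 8 × 7 = 504.
Total: 9 × 504 = 4536.

4536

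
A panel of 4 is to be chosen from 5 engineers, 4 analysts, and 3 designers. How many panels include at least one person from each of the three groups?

270

With no constraint there are C(12,4) = 495 possible selections.
Selections missing a whole group: no engineers → C(7,4) = 35; no analysts → C(8,4) = 70; no designers → C(9,4) = 126.
Add back selections omitting two groups (i.e. drawn from a single group): C(5,4) + C(4,4) + C(3,4) = 6.
By inclusion–exclusion: 495 − 231 + 6 = 270.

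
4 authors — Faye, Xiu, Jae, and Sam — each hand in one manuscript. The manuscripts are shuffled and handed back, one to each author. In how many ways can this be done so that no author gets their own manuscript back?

Let Aᵢ be the assignments in which author i gets their own manuscript. We want the size of the complement of A₁∪…∪A_4.
By inclusion–exclusion this is Σ_{j=0}^{4} (−1)^j C(4,j)·(4−j)!.
Computing: 24 − 24 + 12 − 4 + 1 = 9.

9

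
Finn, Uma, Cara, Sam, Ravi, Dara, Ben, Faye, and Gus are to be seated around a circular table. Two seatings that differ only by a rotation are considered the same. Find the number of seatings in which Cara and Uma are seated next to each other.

Glue Cara and Uma into a block (2 internal orders). Seating 8 units around a circle gives (7)! arrangements.
So 2 × (7)! = 2 × 5040 = 10080.

10080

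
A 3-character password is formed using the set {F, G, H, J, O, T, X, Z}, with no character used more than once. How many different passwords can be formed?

336

Choose and order 3 of the 8 symbols: the first character has 8 options, the next 7, then 6.
8 × 7 × 6 = 336.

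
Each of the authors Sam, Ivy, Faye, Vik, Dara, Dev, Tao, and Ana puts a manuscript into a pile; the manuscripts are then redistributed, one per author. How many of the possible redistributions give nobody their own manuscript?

14833

Count assignments avoiding every fixed point. For any j of the 8 authors fixed to their own manuscript, the other 8−j can be arranged in (8−j)! ways.
By inclusion–exclusion this is Σ_{j=0}^{8} (−1)^j C(8,j)·(8−j)!.
Computing: 40320 − 40320 + 20160 − 6720 + 1680 − 336 + 56 − 8 + 1 = 14833.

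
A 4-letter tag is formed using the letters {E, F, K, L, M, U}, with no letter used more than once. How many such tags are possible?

360

With no repetition, fill the 4 letters in order: 6 choices, then 5, down to 3.
That product is 6 × 5 × 4 × 3 = 360.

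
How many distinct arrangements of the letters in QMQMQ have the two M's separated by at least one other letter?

6

Total arrangements of QMQMQ: 5!/(3!·2!) = 10.
Arrangements with the M's together: treat MM as one letter, giving (4)!/(3!) = 4.
Subtracting, 10 − 4 = 6 arrangements keep the M's apart.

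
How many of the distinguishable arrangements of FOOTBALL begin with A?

1260

Fix A in the first position and arrange the remaining 7 letters.
Those 7 letters have L appearing twice and O appearing twice, giving (7)!/(2!·2!) = 1260.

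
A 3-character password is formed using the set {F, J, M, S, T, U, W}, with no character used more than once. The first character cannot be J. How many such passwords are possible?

The first character has 7−1 = 6 choices (anything except J).
The remaining 2 characters are filled from the other 6 symbols without repetition: 6 × 5 = 30.
Total: 6 × 30 = 180.

180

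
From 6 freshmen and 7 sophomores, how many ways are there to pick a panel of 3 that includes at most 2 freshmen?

266

Split by how many freshmen are chosen (0 through 2).
Sum: C(6,0)·C(7,3) + C(6,1)·C(7,2) + C(6,2)·C(7,1) = 35 + 126 + 105 = 266.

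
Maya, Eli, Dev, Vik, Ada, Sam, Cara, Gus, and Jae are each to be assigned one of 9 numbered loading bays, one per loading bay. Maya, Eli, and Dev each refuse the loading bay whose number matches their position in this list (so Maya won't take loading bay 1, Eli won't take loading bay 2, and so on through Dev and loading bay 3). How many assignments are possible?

256320

Let Aᵢ (for i ∈ {1, 2, 3}) be the placements that put person i in their forbidden loading bay. Any j of these fix j positions, leaving (9−j)! ways to fill the rest, and there are C(3,j) ways to pick which j.
By inclusion–exclusion, the number of valid placements is Σ_{j=0}^{3} (−1)^j C(3,j)·(9−j)!.
Computing: 362880 − 120960 + 15120 − 720 = 256320.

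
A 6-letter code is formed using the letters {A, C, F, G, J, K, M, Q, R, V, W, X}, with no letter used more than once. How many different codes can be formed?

This is a permutation of 6 out of 12: P(12,6) = 12!/6!.
12 × 11 × 10 × 9 × 8 × 7 = 665280.

665280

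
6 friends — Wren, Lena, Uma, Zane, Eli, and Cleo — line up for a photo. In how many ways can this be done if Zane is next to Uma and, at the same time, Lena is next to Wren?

96

Treat {Zane,Uma} as one block (2 orders) and {Lena,Wren} as another (2 orders).
That leaves 4 units to arrange: 2 × 2 × 4! = 4 × 24 = 96.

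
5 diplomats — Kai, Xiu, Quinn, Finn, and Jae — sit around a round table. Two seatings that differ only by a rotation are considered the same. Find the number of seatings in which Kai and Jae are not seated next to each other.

12

All circular seatings of 5 people number (4)! = 24.
Seatings with Kai beside Jae: treat them as a block with 2 internal orders, giving 2 × (3)! = 12.
Subtracting, 24 − 12 = 12.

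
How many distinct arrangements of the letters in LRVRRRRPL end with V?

With the last slot taken by V, it remains to arrange the other 8 letters (LRRRRRPL).
Those 8 letters have L appearing twice and R appearing 5 times, giving (8)!/(5!·2!) = 168.

168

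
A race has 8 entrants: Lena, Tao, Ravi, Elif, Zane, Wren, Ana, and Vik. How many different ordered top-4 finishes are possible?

There are 8 choices for 1st place, 7 for 2nd, and so on down to 5 for position 4.
That gives 8 × 7 × 6 × 5 = 1680.

1680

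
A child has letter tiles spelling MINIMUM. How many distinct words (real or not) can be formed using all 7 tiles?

420

Letter multiplicities in MINIMUM: I×2, M×3, N×1, U×1.
Dividing 7! = 5040 by 3!·2! = 12 for the repeated letters gives 420.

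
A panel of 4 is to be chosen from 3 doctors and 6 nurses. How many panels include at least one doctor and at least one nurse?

Total 4-person selections from all 9: C(9,4) = 126.
Subtract selections that omit an entire group: no doctors → C(6,4) = 15; no nurses → C(3,4) = 0.
Both groups omitted at once is impossible, so 126 − 15 = 111.

111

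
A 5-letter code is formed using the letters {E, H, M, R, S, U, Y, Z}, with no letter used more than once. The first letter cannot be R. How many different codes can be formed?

5880

The first letter has 8−1 = 7 choices (anything except R).
The remaining 4 letters are filled from the other 7 symbols without repetition: 7 × 6 × 5 × 4 = 840.
Total: 7 × 840 = 5880.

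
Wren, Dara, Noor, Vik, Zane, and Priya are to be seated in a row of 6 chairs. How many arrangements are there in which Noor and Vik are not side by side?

480

There are 6! = 720 arrangements in all. If Noor and Vik are adjacent, merging them into one block gives 2·(5)! = 240 arrangements.
So 720 − 240 = 480 arrangements keep them apart.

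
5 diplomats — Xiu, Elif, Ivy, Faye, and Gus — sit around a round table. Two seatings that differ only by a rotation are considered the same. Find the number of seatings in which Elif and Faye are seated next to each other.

Glue Elif and Faye into a block (2 internal orders). Seating 4 units around a circle gives (3)! arrangements.
So 2 × (3)! = 2 × 6 = 12.

12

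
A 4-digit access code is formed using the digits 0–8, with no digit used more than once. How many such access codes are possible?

This is a permutation of 4 out of 9: P(9,4) = 9!/5!.
That product is 9 × 8 × 7 × 6 = 3024.

3024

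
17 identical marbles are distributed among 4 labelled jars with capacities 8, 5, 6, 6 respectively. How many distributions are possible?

Ignoring the caps, the number of non-negative solutions to x_1+…+x_4 = 17 is C(20,3) = 1140.
Subtract solutions that violate a single cap (substitute x_i' = x_i − (cap_i+1)): x_1 ≥ 9 gives C(11,3) = 165; x_2 ≥ 6 gives C(14,3) = 364; x_3 ≥ 7 gives C(13,3) = 286; x_4 ≥ 7 gives C(13,3) = 286. Together 1101.
Add back pairs where two caps are both exceeded: 10 + 4 + 4 + 35 + 35 + 20 = 108.
By inclusion–exclusion the count is 1140 − 1101 + 108 = 147.

147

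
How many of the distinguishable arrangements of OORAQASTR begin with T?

Fix T in the first position and arrange the remaining 8 letters.
Those 8 letters have A appearing twice, O appearing twice, and R appearing twice, giving (8)!/(2!·2!·2!) = 5040.

5040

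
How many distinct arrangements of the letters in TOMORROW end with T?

420

With the last slot taken by T, it remains to arrange the other 7 letters (OMORROW).
Those 7 letters have O appearing 3 times and R appearing twice, giving (7)!/(3!·2!) = 420.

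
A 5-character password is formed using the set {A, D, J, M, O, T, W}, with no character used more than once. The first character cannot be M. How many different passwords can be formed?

The first character has 7−1 = 6 choices (anything except M).
The remaining 4 characters are filled from the other 6 symbols without repetition: 6 × 5 × 4 × 3 = 360.
Total: 6 × 360 = 2160.

2160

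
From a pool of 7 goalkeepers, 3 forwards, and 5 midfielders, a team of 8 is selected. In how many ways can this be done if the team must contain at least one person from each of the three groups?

Total 8-person selections from all 15: C(15,8) = 6435.
Selections missing a whole group: no goalkeepers → C(8,8) = 1; no forwards → C(12,8) = 495; no midfielders → C(10,8) = 45.
Add back selections omitting two groups (i.e. drawn from a single group): C(7,8) + C(3,8) + C(5,8) = 0.
By inclusion–exclusion: 6435 − 541 + 0 = 5894.

5894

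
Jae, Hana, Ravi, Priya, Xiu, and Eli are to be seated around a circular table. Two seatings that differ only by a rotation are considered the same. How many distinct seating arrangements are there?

Seat Jae anywhere (absorbing the rotational symmetry), then permute the other 5: (5)! = 120.

120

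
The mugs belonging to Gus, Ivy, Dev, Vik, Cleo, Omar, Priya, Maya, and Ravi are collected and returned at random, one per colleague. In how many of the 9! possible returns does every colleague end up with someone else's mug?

133496

Let Aᵢ be the assignments in which colleague i gets their own mug. We want the size of the complement of A₁∪…∪A_9.
By inclusion–exclusion this is Σ_{j=0}^{9} (−1)^j C(9,j)·(9−j)!.
Computing: 362880 − 362880 + 181440 − 60480 + 15120 − 3024 + 504 − 72 + 9 − 1 = 133496.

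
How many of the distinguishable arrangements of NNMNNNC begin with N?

Fix N in the first position and arrange the remaining 6 letters.
Those 6 letters have N appearing 4 times, giving (6)!/(4!) = 30.

30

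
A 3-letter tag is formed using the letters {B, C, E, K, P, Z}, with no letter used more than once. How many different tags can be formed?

120

With no repetition, fill the 3 letters in order: 6 choices, then 5, down to 4.
That product is 6 × 5 × 4 = 120.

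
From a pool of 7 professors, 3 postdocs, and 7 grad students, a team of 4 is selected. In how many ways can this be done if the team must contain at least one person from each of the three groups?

Unrestricted: C(17,4) = 2380 ways to pick any 4 of the 17.
Subtract selections that omit an entire group: no professors → C(10,4) = 210; no postdocs → C(14,4) = 1001; no grad students → C(10,4) = 210.
Add back selections omitting two groups (i.e. drawn from a single group): C(7,4) + C(3,4) + C(7,4) = 70.
By inclusion–exclusion: 2380 − 1421 + 70 = 1029.

1029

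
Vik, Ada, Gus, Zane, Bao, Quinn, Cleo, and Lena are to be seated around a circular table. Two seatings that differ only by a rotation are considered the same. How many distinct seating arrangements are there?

5040

Fix one person's seat to break rotational symmetry; the remaining 7 people can be arranged in (7)! = 5040 ways.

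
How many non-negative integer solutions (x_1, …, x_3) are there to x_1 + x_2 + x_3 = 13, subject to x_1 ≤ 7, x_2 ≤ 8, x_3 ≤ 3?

18

Without the upper bounds there are C(15,2) = 105 ways to split 13 among 3 variables.
Subtract solutions that violate a single cap (substitute x_i' = x_i − (cap_i+1)): x_1 ≥ 8 gives C(7,2) = 21; x_2 ≥ 9 gives C(6,2) = 15; x_3 ≥ 4 gives C(11,2) = 55. Together 91.
Add back pairs where two caps are both exceeded: 0 + 3 + 1 = 4.
By inclusion–exclusion the count is 105 − 91 + 4 = 18.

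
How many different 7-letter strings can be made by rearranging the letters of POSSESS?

The 7 letters of POSSESS have repeats: S appearing 4 times.
The number of distinct arrangements is 7!/(4!) = 5040/24 = 210.

210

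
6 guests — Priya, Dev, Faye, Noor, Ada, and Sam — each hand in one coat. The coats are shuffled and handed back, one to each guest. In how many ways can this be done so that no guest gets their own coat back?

Let Aᵢ be the assignments in which guest i gets their own coat. We want the size of the complement of A₁∪…∪A_6.
By inclusion–exclusion this is Σ_{j=0}^{6} (−1)^j C(6,j)·(6−j)!.
Computing: 720 − 720 + 360 − 120 + 30 − 6 + 1 = 265.

265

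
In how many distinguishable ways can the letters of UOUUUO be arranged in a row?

15

Letter multiplicities in UOUUUO: O×2, U×4.
Dividing 6! = 720 by 4!·2! = 48 for the repeated letters gives 15.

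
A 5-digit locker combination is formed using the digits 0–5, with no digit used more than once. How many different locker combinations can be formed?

Choose and order 5 of the 6 symbols: the first digit has 6 options, the next 5, and so on down to 2.
6 × 5 × 4 × 3 × 2 = 720.

720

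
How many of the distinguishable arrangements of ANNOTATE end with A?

1260

With the last slot taken by A, it remains to arrange the other 7 letters (NNOTATE).
Those 7 letters have N appearing twice and T appearing twice, giving (7)!/(2!·2!) = 1260.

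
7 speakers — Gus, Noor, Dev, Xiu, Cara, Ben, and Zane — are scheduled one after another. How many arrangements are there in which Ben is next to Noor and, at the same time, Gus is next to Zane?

Treat {Ben,Noor} as one block (2 orders) and {Gus,Zane} as another (2 orders).
That leaves 5 units to arrange: 2 × 2 × 5! = 4 × 120 = 480.

480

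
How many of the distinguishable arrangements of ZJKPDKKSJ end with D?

3360

With the last slot taken by D, it remains to arrange the other 8 letters (ZJKPKKSJ).
Those 8 letters have J appearing twice and K appearing 3 times, giving (8)!/(3!·2!) = 3360.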